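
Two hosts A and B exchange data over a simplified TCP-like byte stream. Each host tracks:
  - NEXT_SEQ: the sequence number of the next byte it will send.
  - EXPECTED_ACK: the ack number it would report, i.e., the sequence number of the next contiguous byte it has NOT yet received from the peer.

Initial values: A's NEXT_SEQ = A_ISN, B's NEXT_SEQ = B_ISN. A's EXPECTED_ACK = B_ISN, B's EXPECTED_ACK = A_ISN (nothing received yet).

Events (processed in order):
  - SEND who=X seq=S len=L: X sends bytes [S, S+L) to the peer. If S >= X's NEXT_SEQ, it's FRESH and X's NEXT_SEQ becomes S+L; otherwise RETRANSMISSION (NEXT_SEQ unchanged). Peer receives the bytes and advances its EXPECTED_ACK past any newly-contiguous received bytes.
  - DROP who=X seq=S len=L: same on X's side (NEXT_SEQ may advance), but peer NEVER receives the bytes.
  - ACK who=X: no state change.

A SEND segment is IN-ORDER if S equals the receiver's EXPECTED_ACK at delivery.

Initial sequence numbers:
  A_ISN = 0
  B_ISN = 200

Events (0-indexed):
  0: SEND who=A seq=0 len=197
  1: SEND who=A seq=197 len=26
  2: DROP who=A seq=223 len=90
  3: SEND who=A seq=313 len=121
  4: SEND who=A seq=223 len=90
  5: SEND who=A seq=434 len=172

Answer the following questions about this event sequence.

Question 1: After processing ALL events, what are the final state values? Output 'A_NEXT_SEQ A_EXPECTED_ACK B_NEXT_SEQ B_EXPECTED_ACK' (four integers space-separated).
Answer: 606 200 200 606

Derivation:
After event 0: A_seq=197 A_ack=200 B_seq=200 B_ack=197
After event 1: A_seq=223 A_ack=200 B_seq=200 B_ack=223
After event 2: A_seq=313 A_ack=200 B_seq=200 B_ack=223
After event 3: A_seq=434 A_ack=200 B_seq=200 B_ack=223
After event 4: A_seq=434 A_ack=200 B_seq=200 B_ack=434
After event 5: A_seq=606 A_ack=200 B_seq=200 B_ack=606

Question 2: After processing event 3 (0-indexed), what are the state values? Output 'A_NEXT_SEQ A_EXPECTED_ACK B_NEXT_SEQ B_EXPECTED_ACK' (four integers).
After event 0: A_seq=197 A_ack=200 B_seq=200 B_ack=197
After event 1: A_seq=223 A_ack=200 B_seq=200 B_ack=223
After event 2: A_seq=313 A_ack=200 B_seq=200 B_ack=223
After event 3: A_seq=434 A_ack=200 B_seq=200 B_ack=223

434 200 200 223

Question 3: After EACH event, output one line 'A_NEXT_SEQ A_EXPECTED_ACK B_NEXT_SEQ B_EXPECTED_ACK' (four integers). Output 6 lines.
197 200 200 197
223 200 200 223
313 200 200 223
434 200 200 223
434 200 200 434
606 200 200 606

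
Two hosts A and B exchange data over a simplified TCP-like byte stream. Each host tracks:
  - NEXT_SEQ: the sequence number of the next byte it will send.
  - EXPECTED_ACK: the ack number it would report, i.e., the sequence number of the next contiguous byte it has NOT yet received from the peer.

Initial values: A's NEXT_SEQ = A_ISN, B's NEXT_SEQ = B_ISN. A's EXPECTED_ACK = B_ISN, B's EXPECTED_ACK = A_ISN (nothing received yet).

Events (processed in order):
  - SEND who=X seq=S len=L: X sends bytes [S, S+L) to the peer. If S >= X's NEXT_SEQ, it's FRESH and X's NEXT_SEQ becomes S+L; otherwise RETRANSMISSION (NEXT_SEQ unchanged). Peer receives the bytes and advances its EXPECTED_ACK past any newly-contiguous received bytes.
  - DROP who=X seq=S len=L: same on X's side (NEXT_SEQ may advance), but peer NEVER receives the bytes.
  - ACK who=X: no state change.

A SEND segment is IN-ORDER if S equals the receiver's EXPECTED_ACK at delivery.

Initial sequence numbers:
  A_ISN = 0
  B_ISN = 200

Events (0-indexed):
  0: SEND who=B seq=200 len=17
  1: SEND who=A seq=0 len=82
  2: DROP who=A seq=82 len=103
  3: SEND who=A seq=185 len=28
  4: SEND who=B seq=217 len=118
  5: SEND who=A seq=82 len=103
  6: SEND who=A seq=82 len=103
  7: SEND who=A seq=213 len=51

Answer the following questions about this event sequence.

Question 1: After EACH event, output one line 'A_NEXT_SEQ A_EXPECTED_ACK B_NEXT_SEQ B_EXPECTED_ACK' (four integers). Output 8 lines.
0 217 217 0
82 217 217 82
185 217 217 82
213 217 217 82
213 335 335 82
213 335 335 213
213 335 335 213
264 335 335 264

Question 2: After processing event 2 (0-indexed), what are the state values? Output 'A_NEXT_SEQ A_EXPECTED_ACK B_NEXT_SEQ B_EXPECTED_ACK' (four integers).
After event 0: A_seq=0 A_ack=217 B_seq=217 B_ack=0
After event 1: A_seq=82 A_ack=217 B_seq=217 B_ack=82
After event 2: A_seq=185 A_ack=217 B_seq=217 B_ack=82

185 217 217 82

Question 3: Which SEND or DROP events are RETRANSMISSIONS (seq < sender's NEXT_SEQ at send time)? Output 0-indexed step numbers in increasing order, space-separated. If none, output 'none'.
Step 0: SEND seq=200 -> fresh
Step 1: SEND seq=0 -> fresh
Step 2: DROP seq=82 -> fresh
Step 3: SEND seq=185 -> fresh
Step 4: SEND seq=217 -> fresh
Step 5: SEND seq=82 -> retransmit
Step 6: SEND seq=82 -> retransmit
Step 7: SEND seq=213 -> fresh

Answer: 5 6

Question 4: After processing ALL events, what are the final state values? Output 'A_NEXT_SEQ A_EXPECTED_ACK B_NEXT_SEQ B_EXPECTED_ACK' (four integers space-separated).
After event 0: A_seq=0 A_ack=217 B_seq=217 B_ack=0
After event 1: A_seq=82 A_ack=217 B_seq=217 B_ack=82
After event 2: A_seq=185 A_ack=217 B_seq=217 B_ack=82
After event 3: A_seq=213 A_ack=217 B_seq=217 B_ack=82
After event 4: A_seq=213 A_ack=335 B_seq=335 B_ack=82
After event 5: A_seq=213 A_ack=335 B_seq=335 B_ack=213
After event 6: A_seq=213 A_ack=335 B_seq=335 B_ack=213
After event 7: A_seq=264 A_ack=335 B_seq=335 B_ack=264

Answer: 264 335 335 264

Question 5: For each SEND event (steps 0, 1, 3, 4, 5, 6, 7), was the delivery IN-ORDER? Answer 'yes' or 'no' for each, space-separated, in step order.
Answer: yes yes no yes yes no yes

Derivation:
Step 0: SEND seq=200 -> in-order
Step 1: SEND seq=0 -> in-order
Step 3: SEND seq=185 -> out-of-order
Step 4: SEND seq=217 -> in-order
Step 5: SEND seq=82 -> in-order
Step 6: SEND seq=82 -> out-of-order
Step 7: SEND seq=213 -> in-order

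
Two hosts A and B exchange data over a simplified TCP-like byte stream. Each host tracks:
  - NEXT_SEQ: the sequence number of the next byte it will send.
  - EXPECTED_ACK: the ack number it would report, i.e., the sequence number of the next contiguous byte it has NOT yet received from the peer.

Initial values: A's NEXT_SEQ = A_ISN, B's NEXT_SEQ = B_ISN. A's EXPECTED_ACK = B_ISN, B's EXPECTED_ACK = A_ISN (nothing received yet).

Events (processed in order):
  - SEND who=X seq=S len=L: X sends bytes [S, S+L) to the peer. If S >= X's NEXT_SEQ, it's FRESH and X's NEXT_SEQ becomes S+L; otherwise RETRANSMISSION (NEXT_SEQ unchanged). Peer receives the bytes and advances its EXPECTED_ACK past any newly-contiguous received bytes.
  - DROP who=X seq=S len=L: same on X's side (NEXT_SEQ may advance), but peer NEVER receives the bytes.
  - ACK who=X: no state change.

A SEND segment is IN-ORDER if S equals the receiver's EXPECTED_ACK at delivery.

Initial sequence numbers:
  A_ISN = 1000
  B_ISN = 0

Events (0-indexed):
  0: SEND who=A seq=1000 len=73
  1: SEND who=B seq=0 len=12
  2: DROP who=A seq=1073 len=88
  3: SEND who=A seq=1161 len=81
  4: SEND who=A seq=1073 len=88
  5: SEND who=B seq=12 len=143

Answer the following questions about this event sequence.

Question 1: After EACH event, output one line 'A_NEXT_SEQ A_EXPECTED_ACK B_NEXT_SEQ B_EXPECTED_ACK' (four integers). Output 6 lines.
1073 0 0 1073
1073 12 12 1073
1161 12 12 1073
1242 12 12 1073
1242 12 12 1242
1242 155 155 1242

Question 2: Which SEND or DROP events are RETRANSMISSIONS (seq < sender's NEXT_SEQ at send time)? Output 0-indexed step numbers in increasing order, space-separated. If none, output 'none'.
Step 0: SEND seq=1000 -> fresh
Step 1: SEND seq=0 -> fresh
Step 2: DROP seq=1073 -> fresh
Step 3: SEND seq=1161 -> fresh
Step 4: SEND seq=1073 -> retransmit
Step 5: SEND seq=12 -> fresh

Answer: 4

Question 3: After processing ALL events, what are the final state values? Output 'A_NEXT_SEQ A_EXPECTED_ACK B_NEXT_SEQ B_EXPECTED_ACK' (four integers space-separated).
Answer: 1242 155 155 1242

Derivation:
After event 0: A_seq=1073 A_ack=0 B_seq=0 B_ack=1073
After event 1: A_seq=1073 A_ack=12 B_seq=12 B_ack=1073
After event 2: A_seq=1161 A_ack=12 B_seq=12 B_ack=1073
After event 3: A_seq=1242 A_ack=12 B_seq=12 B_ack=1073
After event 4: A_seq=1242 A_ack=12 B_seq=12 B_ack=1242
After event 5: A_seq=1242 A_ack=155 B_seq=155 B_ack=1242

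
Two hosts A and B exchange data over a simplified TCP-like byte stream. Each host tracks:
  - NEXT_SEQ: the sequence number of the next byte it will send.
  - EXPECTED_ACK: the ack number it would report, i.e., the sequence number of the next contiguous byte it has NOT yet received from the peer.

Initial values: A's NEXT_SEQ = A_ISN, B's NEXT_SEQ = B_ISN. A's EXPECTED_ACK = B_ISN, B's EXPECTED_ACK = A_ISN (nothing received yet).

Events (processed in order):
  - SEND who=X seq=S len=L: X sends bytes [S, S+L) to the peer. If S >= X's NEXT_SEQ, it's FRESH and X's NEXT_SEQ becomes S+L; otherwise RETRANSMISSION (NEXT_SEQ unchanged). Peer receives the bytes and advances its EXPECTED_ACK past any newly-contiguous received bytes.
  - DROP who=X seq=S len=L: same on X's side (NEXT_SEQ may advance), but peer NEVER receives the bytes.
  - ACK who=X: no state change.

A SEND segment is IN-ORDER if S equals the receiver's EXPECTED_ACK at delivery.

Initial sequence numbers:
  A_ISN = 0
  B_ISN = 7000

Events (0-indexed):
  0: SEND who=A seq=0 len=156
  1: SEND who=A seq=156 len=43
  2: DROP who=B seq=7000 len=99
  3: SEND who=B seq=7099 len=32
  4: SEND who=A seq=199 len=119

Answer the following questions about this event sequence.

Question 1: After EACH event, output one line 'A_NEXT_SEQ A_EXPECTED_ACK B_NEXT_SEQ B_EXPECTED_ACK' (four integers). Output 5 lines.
156 7000 7000 156
199 7000 7000 199
199 7000 7099 199
199 7000 7131 199
318 7000 7131 318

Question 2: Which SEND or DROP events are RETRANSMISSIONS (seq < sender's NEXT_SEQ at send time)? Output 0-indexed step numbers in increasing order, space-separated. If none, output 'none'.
Answer: none

Derivation:
Step 0: SEND seq=0 -> fresh
Step 1: SEND seq=156 -> fresh
Step 2: DROP seq=7000 -> fresh
Step 3: SEND seq=7099 -> fresh
Step 4: SEND seq=199 -> fresh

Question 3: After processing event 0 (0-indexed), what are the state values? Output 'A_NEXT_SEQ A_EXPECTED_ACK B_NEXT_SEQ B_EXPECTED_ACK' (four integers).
After event 0: A_seq=156 A_ack=7000 B_seq=7000 B_ack=156

156 7000 7000 156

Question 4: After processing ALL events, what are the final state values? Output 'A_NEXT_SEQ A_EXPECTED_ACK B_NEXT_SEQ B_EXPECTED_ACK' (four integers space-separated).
After event 0: A_seq=156 A_ack=7000 B_seq=7000 B_ack=156
After event 1: A_seq=199 A_ack=7000 B_seq=7000 B_ack=199
After event 2: A_seq=199 A_ack=7000 B_seq=7099 B_ack=199
After event 3: A_seq=199 A_ack=7000 B_seq=7131 B_ack=199
After event 4: A_seq=318 A_ack=7000 B_seq=7131 B_ack=318

Answer: 318 7000 7131 318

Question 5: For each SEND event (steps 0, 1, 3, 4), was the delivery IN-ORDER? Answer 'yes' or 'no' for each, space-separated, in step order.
Step 0: SEND seq=0 -> in-order
Step 1: SEND seq=156 -> in-order
Step 3: SEND seq=7099 -> out-of-order
Step 4: SEND seq=199 -> in-order

Answer: yes yes no yes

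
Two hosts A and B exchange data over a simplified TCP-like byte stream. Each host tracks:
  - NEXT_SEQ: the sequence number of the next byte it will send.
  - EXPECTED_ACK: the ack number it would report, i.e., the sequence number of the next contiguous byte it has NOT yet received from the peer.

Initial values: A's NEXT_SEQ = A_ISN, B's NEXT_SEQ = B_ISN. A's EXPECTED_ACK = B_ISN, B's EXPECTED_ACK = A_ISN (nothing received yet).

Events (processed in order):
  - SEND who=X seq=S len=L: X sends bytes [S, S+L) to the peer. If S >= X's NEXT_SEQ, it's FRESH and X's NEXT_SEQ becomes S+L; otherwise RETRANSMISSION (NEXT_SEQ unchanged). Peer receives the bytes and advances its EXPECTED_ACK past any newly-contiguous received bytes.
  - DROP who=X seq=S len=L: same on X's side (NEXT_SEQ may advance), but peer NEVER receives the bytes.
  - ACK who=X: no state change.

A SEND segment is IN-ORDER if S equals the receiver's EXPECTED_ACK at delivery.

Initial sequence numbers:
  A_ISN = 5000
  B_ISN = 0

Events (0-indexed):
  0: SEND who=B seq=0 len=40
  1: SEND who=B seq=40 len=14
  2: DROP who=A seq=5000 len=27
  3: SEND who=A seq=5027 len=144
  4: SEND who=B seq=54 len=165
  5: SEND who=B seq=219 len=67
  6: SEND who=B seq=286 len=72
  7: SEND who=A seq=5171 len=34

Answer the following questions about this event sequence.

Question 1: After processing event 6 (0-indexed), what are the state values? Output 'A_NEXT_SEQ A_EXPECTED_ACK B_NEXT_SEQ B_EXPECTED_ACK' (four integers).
After event 0: A_seq=5000 A_ack=40 B_seq=40 B_ack=5000
After event 1: A_seq=5000 A_ack=54 B_seq=54 B_ack=5000
After event 2: A_seq=5027 A_ack=54 B_seq=54 B_ack=5000
After event 3: A_seq=5171 A_ack=54 B_seq=54 B_ack=5000
After event 4: A_seq=5171 A_ack=219 B_seq=219 B_ack=5000
After event 5: A_seq=5171 A_ack=286 B_seq=286 B_ack=5000
After event 6: A_seq=5171 A_ack=358 B_seq=358 B_ack=5000

5171 358 358 5000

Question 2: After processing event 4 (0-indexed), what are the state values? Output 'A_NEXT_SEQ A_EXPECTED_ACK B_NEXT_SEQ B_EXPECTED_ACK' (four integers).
After event 0: A_seq=5000 A_ack=40 B_seq=40 B_ack=5000
After event 1: A_seq=5000 A_ack=54 B_seq=54 B_ack=5000
After event 2: A_seq=5027 A_ack=54 B_seq=54 B_ack=5000
After event 3: A_seq=5171 A_ack=54 B_seq=54 B_ack=5000
After event 4: A_seq=5171 A_ack=219 B_seq=219 B_ack=5000

5171 219 219 5000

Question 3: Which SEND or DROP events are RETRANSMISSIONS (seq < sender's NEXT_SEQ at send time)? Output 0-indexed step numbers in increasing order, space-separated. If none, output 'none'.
Step 0: SEND seq=0 -> fresh
Step 1: SEND seq=40 -> fresh
Step 2: DROP seq=5000 -> fresh
Step 3: SEND seq=5027 -> fresh
Step 4: SEND seq=54 -> fresh
Step 5: SEND seq=219 -> fresh
Step 6: SEND seq=286 -> fresh
Step 7: SEND seq=5171 -> fresh

Answer: none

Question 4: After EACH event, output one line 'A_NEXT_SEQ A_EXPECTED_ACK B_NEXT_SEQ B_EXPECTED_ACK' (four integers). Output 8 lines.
5000 40 40 5000
5000 54 54 5000
5027 54 54 5000
5171 54 54 5000
5171 219 219 5000
5171 286 286 5000
5171 358 358 5000
5205 358 358 5000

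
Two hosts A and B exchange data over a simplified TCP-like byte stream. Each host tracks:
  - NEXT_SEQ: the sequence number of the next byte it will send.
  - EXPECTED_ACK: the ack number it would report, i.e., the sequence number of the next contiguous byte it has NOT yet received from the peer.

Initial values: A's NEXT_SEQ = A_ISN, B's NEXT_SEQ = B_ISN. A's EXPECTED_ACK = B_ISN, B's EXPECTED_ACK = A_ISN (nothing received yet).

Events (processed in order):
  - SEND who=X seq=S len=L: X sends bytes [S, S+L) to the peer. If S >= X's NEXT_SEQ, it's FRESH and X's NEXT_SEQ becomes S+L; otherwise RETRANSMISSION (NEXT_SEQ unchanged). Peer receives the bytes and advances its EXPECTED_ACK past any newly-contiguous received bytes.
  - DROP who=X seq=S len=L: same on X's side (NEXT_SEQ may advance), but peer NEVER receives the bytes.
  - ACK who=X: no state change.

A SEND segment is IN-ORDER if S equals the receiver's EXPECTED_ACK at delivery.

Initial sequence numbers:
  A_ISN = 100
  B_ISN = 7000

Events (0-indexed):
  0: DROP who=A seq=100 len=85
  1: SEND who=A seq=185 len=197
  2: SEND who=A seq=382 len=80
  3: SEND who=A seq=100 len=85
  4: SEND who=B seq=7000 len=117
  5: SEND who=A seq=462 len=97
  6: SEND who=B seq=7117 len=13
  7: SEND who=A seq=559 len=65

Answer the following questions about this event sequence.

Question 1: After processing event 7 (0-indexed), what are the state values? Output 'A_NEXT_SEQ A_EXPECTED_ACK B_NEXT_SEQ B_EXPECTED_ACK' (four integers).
After event 0: A_seq=185 A_ack=7000 B_seq=7000 B_ack=100
After event 1: A_seq=382 A_ack=7000 B_seq=7000 B_ack=100
After event 2: A_seq=462 A_ack=7000 B_seq=7000 B_ack=100
After event 3: A_seq=462 A_ack=7000 B_seq=7000 B_ack=462
After event 4: A_seq=462 A_ack=7117 B_seq=7117 B_ack=462
After event 5: A_seq=559 A_ack=7117 B_seq=7117 B_ack=559
After event 6: A_seq=559 A_ack=7130 B_seq=7130 B_ack=559
After event 7: A_seq=624 A_ack=7130 B_seq=7130 B_ack=624

624 7130 7130 624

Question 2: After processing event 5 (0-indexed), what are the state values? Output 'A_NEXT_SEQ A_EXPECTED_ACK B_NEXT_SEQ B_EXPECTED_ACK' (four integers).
After event 0: A_seq=185 A_ack=7000 B_seq=7000 B_ack=100
After event 1: A_seq=382 A_ack=7000 B_seq=7000 B_ack=100
After event 2: A_seq=462 A_ack=7000 B_seq=7000 B_ack=100
After event 3: A_seq=462 A_ack=7000 B_seq=7000 B_ack=462
After event 4: A_seq=462 A_ack=7117 B_seq=7117 B_ack=462
After event 5: A_seq=559 A_ack=7117 B_seq=7117 B_ack=559

559 7117 7117 559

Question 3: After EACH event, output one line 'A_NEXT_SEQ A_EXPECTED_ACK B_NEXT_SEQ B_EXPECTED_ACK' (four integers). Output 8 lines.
185 7000 7000 100
382 7000 7000 100
462 7000 7000 100
462 7000 7000 462
462 7117 7117 462
559 7117 7117 559
559 7130 7130 559
624 7130 7130 624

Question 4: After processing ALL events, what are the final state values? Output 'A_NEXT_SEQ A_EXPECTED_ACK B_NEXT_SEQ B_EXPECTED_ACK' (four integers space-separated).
Answer: 624 7130 7130 624

Derivation:
After event 0: A_seq=185 A_ack=7000 B_seq=7000 B_ack=100
After event 1: A_seq=382 A_ack=7000 B_seq=7000 B_ack=100
After event 2: A_seq=462 A_ack=7000 B_seq=7000 B_ack=100
After event 3: A_seq=462 A_ack=7000 B_seq=7000 B_ack=462
After event 4: A_seq=462 A_ack=7117 B_seq=7117 B_ack=462
After event 5: A_seq=559 A_ack=7117 B_seq=7117 B_ack=559
After event 6: A_seq=559 A_ack=7130 B_seq=7130 B_ack=559
After event 7: A_seq=624 A_ack=7130 B_seq=7130 B_ack=624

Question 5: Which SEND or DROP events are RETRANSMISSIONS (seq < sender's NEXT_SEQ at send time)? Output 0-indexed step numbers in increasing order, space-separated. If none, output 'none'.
Step 0: DROP seq=100 -> fresh
Step 1: SEND seq=185 -> fresh
Step 2: SEND seq=382 -> fresh
Step 3: SEND seq=100 -> retransmit
Step 4: SEND seq=7000 -> fresh
Step 5: SEND seq=462 -> fresh
Step 6: SEND seq=7117 -> fresh
Step 7: SEND seq=559 -> fresh

Answer: 3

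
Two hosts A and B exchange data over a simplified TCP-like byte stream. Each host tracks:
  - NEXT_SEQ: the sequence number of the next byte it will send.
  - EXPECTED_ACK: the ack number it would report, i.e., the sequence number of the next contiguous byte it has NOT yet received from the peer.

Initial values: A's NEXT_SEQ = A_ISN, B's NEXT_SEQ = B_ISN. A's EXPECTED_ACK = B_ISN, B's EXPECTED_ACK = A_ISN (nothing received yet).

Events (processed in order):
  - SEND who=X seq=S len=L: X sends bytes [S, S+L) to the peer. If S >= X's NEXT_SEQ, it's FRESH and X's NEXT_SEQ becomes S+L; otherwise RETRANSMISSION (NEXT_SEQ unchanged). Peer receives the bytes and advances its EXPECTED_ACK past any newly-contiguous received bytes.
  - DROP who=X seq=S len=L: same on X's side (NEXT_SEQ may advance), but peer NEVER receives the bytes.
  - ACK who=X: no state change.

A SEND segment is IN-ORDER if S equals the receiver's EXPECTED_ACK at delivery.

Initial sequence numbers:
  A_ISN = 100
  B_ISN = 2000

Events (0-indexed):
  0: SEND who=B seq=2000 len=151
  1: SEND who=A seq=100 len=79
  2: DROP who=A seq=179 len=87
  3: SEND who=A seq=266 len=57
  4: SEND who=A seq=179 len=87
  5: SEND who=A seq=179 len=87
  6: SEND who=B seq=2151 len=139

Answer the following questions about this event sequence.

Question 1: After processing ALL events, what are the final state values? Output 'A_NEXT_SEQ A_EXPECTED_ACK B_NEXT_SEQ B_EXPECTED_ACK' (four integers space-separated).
After event 0: A_seq=100 A_ack=2151 B_seq=2151 B_ack=100
After event 1: A_seq=179 A_ack=2151 B_seq=2151 B_ack=179
After event 2: A_seq=266 A_ack=2151 B_seq=2151 B_ack=179
After event 3: A_seq=323 A_ack=2151 B_seq=2151 B_ack=179
After event 4: A_seq=323 A_ack=2151 B_seq=2151 B_ack=323
After event 5: A_seq=323 A_ack=2151 B_seq=2151 B_ack=323
After event 6: A_seq=323 A_ack=2290 B_seq=2290 B_ack=323

Answer: 323 2290 2290 323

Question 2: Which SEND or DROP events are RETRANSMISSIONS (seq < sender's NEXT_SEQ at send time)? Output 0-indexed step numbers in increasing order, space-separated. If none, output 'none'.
Step 0: SEND seq=2000 -> fresh
Step 1: SEND seq=100 -> fresh
Step 2: DROP seq=179 -> fresh
Step 3: SEND seq=266 -> fresh
Step 4: SEND seq=179 -> retransmit
Step 5: SEND seq=179 -> retransmit
Step 6: SEND seq=2151 -> fresh

Answer: 4 5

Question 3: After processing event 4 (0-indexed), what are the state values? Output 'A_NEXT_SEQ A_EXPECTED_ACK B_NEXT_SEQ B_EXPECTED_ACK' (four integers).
After event 0: A_seq=100 A_ack=2151 B_seq=2151 B_ack=100
After event 1: A_seq=179 A_ack=2151 B_seq=2151 B_ack=179
After event 2: A_seq=266 A_ack=2151 B_seq=2151 B_ack=179
After event 3: A_seq=323 A_ack=2151 B_seq=2151 B_ack=179
After event 4: A_seq=323 A_ack=2151 B_seq=2151 B_ack=323

323 2151 2151 323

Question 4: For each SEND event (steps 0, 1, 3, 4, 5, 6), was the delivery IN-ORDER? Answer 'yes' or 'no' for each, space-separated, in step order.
Answer: yes yes no yes no yes

Derivation:
Step 0: SEND seq=2000 -> in-order
Step 1: SEND seq=100 -> in-order
Step 3: SEND seq=266 -> out-of-order
Step 4: SEND seq=179 -> in-order
Step 5: SEND seq=179 -> out-of-order
Step 6: SEND seq=2151 -> in-order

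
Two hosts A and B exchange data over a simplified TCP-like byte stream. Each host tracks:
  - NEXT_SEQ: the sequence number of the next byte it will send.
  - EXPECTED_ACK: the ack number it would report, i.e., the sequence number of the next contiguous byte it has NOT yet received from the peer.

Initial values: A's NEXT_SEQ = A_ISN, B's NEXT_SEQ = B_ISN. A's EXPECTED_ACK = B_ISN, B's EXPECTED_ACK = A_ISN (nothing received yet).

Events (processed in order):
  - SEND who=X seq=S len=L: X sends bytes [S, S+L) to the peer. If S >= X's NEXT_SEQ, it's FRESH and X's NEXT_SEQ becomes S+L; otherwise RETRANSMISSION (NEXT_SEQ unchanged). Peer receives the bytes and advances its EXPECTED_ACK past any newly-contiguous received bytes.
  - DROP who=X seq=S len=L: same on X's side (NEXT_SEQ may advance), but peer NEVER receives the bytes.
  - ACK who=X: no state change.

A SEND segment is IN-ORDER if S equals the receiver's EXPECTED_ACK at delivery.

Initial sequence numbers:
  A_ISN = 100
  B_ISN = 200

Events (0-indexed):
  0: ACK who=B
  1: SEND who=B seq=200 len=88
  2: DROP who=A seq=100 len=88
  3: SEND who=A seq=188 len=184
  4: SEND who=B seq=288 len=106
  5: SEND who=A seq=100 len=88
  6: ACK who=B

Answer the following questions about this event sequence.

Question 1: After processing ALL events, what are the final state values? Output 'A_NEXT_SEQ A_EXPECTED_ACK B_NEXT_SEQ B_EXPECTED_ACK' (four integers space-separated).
After event 0: A_seq=100 A_ack=200 B_seq=200 B_ack=100
After event 1: A_seq=100 A_ack=288 B_seq=288 B_ack=100
After event 2: A_seq=188 A_ack=288 B_seq=288 B_ack=100
After event 3: A_seq=372 A_ack=288 B_seq=288 B_ack=100
After event 4: A_seq=372 A_ack=394 B_seq=394 B_ack=100
After event 5: A_seq=372 A_ack=394 B_seq=394 B_ack=372
After event 6: A_seq=372 A_ack=394 B_seq=394 B_ack=372

Answer: 372 394 394 372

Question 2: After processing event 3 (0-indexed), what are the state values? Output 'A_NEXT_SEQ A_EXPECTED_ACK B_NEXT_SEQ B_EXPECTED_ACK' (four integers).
After event 0: A_seq=100 A_ack=200 B_seq=200 B_ack=100
After event 1: A_seq=100 A_ack=288 B_seq=288 B_ack=100
After event 2: A_seq=188 A_ack=288 B_seq=288 B_ack=100
After event 3: A_seq=372 A_ack=288 B_seq=288 B_ack=100

372 288 288 100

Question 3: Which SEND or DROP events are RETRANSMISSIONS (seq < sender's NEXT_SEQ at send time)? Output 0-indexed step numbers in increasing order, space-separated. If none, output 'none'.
Step 1: SEND seq=200 -> fresh
Step 2: DROP seq=100 -> fresh
Step 3: SEND seq=188 -> fresh
Step 4: SEND seq=288 -> fresh
Step 5: SEND seq=100 -> retransmit

Answer: 5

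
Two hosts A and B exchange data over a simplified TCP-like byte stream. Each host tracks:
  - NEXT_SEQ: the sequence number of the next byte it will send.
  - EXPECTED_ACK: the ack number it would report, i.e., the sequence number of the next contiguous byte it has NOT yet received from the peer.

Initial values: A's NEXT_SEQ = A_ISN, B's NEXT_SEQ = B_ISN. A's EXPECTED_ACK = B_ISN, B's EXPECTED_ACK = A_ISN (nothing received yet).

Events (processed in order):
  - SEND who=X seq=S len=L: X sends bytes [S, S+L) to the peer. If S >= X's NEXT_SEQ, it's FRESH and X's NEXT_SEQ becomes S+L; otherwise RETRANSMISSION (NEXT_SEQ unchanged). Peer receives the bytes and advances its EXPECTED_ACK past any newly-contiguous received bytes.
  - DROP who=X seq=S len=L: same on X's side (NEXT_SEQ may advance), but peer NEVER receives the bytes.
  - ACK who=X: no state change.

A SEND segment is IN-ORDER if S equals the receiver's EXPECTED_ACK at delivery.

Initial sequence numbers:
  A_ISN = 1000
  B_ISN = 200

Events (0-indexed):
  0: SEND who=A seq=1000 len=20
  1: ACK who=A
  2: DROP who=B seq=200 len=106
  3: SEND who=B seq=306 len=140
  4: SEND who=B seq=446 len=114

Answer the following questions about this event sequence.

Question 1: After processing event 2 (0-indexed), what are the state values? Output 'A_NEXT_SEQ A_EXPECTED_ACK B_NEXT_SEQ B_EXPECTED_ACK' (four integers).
After event 0: A_seq=1020 A_ack=200 B_seq=200 B_ack=1020
After event 1: A_seq=1020 A_ack=200 B_seq=200 B_ack=1020
After event 2: A_seq=1020 A_ack=200 B_seq=306 B_ack=1020

1020 200 306 1020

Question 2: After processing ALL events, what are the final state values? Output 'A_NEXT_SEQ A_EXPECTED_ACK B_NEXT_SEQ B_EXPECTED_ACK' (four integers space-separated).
After event 0: A_seq=1020 A_ack=200 B_seq=200 B_ack=1020
After event 1: A_seq=1020 A_ack=200 B_seq=200 B_ack=1020
After event 2: A_seq=1020 A_ack=200 B_seq=306 B_ack=1020
After event 3: A_seq=1020 A_ack=200 B_seq=446 B_ack=1020
After event 4: A_seq=1020 A_ack=200 B_seq=560 B_ack=1020

Answer: 1020 200 560 1020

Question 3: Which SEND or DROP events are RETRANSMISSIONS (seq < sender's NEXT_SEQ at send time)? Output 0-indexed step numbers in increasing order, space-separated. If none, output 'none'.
Answer: none

Derivation:
Step 0: SEND seq=1000 -> fresh
Step 2: DROP seq=200 -> fresh
Step 3: SEND seq=306 -> fresh
Step 4: SEND seq=446 -> fresh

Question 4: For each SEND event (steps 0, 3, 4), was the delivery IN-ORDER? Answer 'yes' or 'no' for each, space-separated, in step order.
Answer: yes no no

Derivation:
Step 0: SEND seq=1000 -> in-order
Step 3: SEND seq=306 -> out-of-order
Step 4: SEND seq=446 -> out-of-order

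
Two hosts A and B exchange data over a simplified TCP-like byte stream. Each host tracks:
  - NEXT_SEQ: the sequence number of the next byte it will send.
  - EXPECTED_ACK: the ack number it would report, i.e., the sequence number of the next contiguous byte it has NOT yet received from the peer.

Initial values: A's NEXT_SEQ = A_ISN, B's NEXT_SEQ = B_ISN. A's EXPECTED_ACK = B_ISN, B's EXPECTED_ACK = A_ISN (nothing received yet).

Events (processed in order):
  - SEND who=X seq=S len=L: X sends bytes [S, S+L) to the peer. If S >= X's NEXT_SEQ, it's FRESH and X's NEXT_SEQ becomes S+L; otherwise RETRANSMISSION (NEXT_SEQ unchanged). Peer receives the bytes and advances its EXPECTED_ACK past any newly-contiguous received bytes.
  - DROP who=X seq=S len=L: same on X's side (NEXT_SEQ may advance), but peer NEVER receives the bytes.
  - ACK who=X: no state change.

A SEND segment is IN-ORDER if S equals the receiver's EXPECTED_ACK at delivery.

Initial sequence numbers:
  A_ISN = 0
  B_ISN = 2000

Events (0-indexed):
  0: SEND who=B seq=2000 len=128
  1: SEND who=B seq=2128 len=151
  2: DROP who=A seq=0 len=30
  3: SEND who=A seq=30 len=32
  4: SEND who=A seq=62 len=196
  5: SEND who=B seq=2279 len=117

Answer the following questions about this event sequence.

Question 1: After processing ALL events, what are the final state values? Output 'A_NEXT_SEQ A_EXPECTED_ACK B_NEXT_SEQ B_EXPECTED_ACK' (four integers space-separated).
After event 0: A_seq=0 A_ack=2128 B_seq=2128 B_ack=0
After event 1: A_seq=0 A_ack=2279 B_seq=2279 B_ack=0
After event 2: A_seq=30 A_ack=2279 B_seq=2279 B_ack=0
After event 3: A_seq=62 A_ack=2279 B_seq=2279 B_ack=0
After event 4: A_seq=258 A_ack=2279 B_seq=2279 B_ack=0
After event 5: A_seq=258 A_ack=2396 B_seq=2396 B_ack=0

Answer: 258 2396 2396 0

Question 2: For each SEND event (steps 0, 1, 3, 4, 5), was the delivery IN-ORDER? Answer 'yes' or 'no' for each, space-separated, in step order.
Answer: yes yes no no yes

Derivation:
Step 0: SEND seq=2000 -> in-order
Step 1: SEND seq=2128 -> in-order
Step 3: SEND seq=30 -> out-of-order
Step 4: SEND seq=62 -> out-of-order
Step 5: SEND seq=2279 -> in-order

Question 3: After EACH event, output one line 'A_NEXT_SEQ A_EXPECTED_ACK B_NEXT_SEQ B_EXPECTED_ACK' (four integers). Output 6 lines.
0 2128 2128 0
0 2279 2279 0
30 2279 2279 0
62 2279 2279 0
258 2279 2279 0
258 2396 2396 0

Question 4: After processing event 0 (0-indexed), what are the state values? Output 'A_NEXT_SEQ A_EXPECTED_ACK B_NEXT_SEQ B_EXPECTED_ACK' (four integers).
After event 0: A_seq=0 A_ack=2128 B_seq=2128 B_ack=0

0 2128 2128 0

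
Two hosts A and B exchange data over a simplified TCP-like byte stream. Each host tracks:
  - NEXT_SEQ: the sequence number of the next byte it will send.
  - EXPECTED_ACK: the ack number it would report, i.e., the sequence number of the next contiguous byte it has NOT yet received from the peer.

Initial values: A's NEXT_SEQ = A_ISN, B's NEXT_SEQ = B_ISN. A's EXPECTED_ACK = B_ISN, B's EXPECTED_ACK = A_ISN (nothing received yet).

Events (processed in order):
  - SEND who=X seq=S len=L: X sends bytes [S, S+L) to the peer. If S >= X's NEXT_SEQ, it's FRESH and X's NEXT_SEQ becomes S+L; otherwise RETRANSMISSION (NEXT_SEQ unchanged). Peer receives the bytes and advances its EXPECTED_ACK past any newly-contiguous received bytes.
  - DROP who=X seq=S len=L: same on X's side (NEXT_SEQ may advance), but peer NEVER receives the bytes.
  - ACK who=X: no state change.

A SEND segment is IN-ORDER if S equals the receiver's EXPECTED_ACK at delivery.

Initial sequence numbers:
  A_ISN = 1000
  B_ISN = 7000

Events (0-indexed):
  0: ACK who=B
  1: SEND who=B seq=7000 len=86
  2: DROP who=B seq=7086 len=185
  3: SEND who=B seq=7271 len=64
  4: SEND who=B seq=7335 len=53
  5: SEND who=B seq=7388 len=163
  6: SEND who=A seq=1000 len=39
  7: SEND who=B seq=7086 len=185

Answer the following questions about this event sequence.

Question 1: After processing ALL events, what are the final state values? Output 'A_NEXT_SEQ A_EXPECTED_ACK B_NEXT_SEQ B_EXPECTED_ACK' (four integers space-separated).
After event 0: A_seq=1000 A_ack=7000 B_seq=7000 B_ack=1000
After event 1: A_seq=1000 A_ack=7086 B_seq=7086 B_ack=1000
After event 2: A_seq=1000 A_ack=7086 B_seq=7271 B_ack=1000
After event 3: A_seq=1000 A_ack=7086 B_seq=7335 B_ack=1000
After event 4: A_seq=1000 A_ack=7086 B_seq=7388 B_ack=1000
After event 5: A_seq=1000 A_ack=7086 B_seq=7551 B_ack=1000
After event 6: A_seq=1039 A_ack=7086 B_seq=7551 B_ack=1039
After event 7: A_seq=1039 A_ack=7551 B_seq=7551 B_ack=1039

Answer: 1039 7551 7551 1039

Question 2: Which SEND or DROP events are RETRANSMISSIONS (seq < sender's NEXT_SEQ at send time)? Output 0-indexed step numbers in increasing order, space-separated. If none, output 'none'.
Step 1: SEND seq=7000 -> fresh
Step 2: DROP seq=7086 -> fresh
Step 3: SEND seq=7271 -> fresh
Step 4: SEND seq=7335 -> fresh
Step 5: SEND seq=7388 -> fresh
Step 6: SEND seq=1000 -> fresh
Step 7: SEND seq=7086 -> retransmit

Answer: 7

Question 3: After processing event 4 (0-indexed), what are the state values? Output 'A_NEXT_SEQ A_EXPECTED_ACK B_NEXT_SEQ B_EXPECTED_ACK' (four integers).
After event 0: A_seq=1000 A_ack=7000 B_seq=7000 B_ack=1000
After event 1: A_seq=1000 A_ack=7086 B_seq=7086 B_ack=1000
After event 2: A_seq=1000 A_ack=7086 B_seq=7271 B_ack=1000
After event 3: A_seq=1000 A_ack=7086 B_seq=7335 B_ack=1000
After event 4: A_seq=1000 A_ack=7086 B_seq=7388 B_ack=1000

1000 7086 7388 1000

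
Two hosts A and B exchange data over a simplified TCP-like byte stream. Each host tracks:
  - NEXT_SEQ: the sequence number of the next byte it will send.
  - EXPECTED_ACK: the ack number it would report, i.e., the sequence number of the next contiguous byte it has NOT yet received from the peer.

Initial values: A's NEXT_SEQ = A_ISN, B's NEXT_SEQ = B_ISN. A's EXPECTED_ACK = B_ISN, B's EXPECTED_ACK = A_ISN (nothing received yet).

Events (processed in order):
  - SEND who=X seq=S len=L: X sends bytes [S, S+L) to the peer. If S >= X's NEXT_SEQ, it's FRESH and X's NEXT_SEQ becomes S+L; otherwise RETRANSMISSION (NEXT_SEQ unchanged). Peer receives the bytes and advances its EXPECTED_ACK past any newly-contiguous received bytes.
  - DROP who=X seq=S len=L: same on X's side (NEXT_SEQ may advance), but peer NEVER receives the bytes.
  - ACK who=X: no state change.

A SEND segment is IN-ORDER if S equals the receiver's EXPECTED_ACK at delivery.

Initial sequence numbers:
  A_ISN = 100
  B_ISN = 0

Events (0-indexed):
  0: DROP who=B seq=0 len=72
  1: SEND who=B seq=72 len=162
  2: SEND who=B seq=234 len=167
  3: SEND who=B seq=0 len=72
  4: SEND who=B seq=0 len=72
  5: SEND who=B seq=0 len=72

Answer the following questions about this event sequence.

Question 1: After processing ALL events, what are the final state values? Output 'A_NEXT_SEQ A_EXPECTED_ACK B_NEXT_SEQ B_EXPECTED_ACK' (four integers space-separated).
Answer: 100 401 401 100

Derivation:
After event 0: A_seq=100 A_ack=0 B_seq=72 B_ack=100
After event 1: A_seq=100 A_ack=0 B_seq=234 B_ack=100
After event 2: A_seq=100 A_ack=0 B_seq=401 B_ack=100
After event 3: A_seq=100 A_ack=401 B_seq=401 B_ack=100
After event 4: A_seq=100 A_ack=401 B_seq=401 B_ack=100
After event 5: A_seq=100 A_ack=401 B_seq=401 B_ack=100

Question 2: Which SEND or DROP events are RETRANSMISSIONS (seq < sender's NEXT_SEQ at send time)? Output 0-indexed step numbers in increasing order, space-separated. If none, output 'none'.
Step 0: DROP seq=0 -> fresh
Step 1: SEND seq=72 -> fresh
Step 2: SEND seq=234 -> fresh
Step 3: SEND seq=0 -> retransmit
Step 4: SEND seq=0 -> retransmit
Step 5: SEND seq=0 -> retransmit

Answer: 3 4 5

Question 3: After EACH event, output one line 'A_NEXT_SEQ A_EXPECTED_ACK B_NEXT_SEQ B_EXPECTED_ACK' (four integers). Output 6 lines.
100 0 72 100
100 0 234 100
100 0 401 100
100 401 401 100
100 401 401 100
100 401 401 100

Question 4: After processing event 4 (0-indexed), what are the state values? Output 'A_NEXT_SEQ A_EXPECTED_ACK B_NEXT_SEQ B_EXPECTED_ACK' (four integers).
After event 0: A_seq=100 A_ack=0 B_seq=72 B_ack=100
After event 1: A_seq=100 A_ack=0 B_seq=234 B_ack=100
After event 2: A_seq=100 A_ack=0 B_seq=401 B_ack=100
After event 3: A_seq=100 A_ack=401 B_seq=401 B_ack=100
After event 4: A_seq=100 A_ack=401 B_seq=401 B_ack=100

100 401 401 100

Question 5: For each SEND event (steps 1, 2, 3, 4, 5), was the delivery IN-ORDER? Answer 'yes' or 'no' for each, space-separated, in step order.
Step 1: SEND seq=72 -> out-of-order
Step 2: SEND seq=234 -> out-of-order
Step 3: SEND seq=0 -> in-order
Step 4: SEND seq=0 -> out-of-order
Step 5: SEND seq=0 -> out-of-order

Answer: no no yes no no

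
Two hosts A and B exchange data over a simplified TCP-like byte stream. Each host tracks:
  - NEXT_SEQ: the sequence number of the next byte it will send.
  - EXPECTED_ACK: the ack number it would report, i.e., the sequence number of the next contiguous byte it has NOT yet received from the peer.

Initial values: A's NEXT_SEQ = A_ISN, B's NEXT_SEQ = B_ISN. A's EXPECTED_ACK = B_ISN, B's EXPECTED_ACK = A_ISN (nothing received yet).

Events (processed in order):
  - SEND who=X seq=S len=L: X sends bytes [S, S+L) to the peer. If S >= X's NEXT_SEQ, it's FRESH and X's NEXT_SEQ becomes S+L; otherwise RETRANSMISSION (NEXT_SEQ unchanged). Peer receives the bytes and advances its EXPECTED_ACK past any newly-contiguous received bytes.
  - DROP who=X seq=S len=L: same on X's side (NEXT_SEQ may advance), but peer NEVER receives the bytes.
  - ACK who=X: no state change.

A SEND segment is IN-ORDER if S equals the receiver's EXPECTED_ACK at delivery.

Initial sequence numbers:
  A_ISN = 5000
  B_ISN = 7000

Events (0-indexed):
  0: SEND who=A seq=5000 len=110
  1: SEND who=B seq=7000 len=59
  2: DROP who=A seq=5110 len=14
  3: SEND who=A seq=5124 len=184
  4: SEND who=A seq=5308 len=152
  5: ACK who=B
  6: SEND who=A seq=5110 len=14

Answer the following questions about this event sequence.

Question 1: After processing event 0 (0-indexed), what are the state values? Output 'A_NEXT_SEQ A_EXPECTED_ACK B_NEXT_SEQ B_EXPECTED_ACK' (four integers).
After event 0: A_seq=5110 A_ack=7000 B_seq=7000 B_ack=5110

5110 7000 7000 5110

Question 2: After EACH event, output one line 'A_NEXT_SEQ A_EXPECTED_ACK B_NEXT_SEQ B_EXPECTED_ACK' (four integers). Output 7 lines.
5110 7000 7000 5110
5110 7059 7059 5110
5124 7059 7059 5110
5308 7059 7059 5110
5460 7059 7059 5110
5460 7059 7059 5110
5460 7059 7059 5460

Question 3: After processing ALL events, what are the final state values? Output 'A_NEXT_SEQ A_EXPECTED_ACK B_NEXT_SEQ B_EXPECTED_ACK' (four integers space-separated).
Answer: 5460 7059 7059 5460

Derivation:
After event 0: A_seq=5110 A_ack=7000 B_seq=7000 B_ack=5110
After event 1: A_seq=5110 A_ack=7059 B_seq=7059 B_ack=5110
After event 2: A_seq=5124 A_ack=7059 B_seq=7059 B_ack=5110
After event 3: A_seq=5308 A_ack=7059 B_seq=7059 B_ack=5110
After event 4: A_seq=5460 A_ack=7059 B_seq=7059 B_ack=5110
After event 5: A_seq=5460 A_ack=7059 B_seq=7059 B_ack=5110
After event 6: A_seq=5460 A_ack=7059 B_seq=7059 B_ack=5460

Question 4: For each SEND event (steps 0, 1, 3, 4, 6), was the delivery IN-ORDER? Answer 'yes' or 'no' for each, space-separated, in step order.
Step 0: SEND seq=5000 -> in-order
Step 1: SEND seq=7000 -> in-order
Step 3: SEND seq=5124 -> out-of-order
Step 4: SEND seq=5308 -> out-of-order
Step 6: SEND seq=5110 -> in-order

Answer: yes yes no no yes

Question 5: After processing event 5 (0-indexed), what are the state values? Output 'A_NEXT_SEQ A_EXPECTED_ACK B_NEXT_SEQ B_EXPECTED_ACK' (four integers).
After event 0: A_seq=5110 A_ack=7000 B_seq=7000 B_ack=5110
After event 1: A_seq=5110 A_ack=7059 B_seq=7059 B_ack=5110
After event 2: A_seq=5124 A_ack=7059 B_seq=7059 B_ack=5110
After event 3: A_seq=5308 A_ack=7059 B_seq=7059 B_ack=5110
After event 4: A_seq=5460 A_ack=7059 B_seq=7059 B_ack=5110
After event 5: A_seq=5460 A_ack=7059 B_seq=7059 B_ack=5110

5460 7059 7059 5110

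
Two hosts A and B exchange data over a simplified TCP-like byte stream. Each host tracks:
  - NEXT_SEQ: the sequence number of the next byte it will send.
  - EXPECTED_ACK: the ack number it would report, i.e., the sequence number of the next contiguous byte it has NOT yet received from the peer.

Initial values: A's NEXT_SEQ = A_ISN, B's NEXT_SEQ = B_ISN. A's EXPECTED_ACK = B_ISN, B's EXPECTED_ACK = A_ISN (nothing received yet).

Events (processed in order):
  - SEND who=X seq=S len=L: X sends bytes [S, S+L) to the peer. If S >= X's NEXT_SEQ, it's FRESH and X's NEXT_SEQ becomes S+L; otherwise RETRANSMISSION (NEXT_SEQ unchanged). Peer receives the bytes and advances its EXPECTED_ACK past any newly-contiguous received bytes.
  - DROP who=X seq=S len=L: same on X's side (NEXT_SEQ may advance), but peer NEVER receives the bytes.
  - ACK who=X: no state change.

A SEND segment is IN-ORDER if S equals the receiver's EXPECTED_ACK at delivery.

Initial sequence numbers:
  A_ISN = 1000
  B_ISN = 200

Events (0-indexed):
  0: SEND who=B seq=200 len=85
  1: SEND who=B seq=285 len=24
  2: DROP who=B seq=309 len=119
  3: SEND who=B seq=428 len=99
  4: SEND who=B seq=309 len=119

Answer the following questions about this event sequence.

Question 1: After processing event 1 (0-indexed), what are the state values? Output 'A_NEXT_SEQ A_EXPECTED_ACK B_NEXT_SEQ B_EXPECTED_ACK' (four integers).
After event 0: A_seq=1000 A_ack=285 B_seq=285 B_ack=1000
After event 1: A_seq=1000 A_ack=309 B_seq=309 B_ack=1000

1000 309 309 1000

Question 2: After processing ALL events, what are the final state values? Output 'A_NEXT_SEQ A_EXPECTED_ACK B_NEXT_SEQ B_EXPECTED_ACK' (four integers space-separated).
After event 0: A_seq=1000 A_ack=285 B_seq=285 B_ack=1000
After event 1: A_seq=1000 A_ack=309 B_seq=309 B_ack=1000
After event 2: A_seq=1000 A_ack=309 B_seq=428 B_ack=1000
After event 3: A_seq=1000 A_ack=309 B_seq=527 B_ack=1000
After event 4: A_seq=1000 A_ack=527 B_seq=527 B_ack=1000

Answer: 1000 527 527 1000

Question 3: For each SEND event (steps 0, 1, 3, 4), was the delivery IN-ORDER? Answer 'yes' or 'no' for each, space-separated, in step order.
Step 0: SEND seq=200 -> in-order
Step 1: SEND seq=285 -> in-order
Step 3: SEND seq=428 -> out-of-order
Step 4: SEND seq=309 -> in-order

Answer: yes yes no yes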